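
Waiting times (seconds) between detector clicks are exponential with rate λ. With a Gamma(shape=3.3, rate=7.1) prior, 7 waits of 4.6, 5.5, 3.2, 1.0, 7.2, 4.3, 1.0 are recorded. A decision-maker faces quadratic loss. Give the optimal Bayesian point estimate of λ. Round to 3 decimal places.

0.304

Σ times = 26.8. Posterior: Gamma(shape = 3.3+7 = 10.3, rate = 7.1+26.8 = 33.9).
Mode = (α−1)/β = 9.3/33.9 = 0.274.
Mean = α/β = 10.3/33.9 = 0.304.
Quadratic loss ⇒ the optimal estimator is the posterior mean.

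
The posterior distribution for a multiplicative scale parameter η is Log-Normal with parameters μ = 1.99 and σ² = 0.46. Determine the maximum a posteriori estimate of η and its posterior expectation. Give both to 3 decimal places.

η_MAP = 4.618, E[η|data] = 9.207

Mode = exp(μ − σ²) = exp(1.53) = 4.618.
Mean = exp(μ + σ²/2) = exp(2.220) = 9.207.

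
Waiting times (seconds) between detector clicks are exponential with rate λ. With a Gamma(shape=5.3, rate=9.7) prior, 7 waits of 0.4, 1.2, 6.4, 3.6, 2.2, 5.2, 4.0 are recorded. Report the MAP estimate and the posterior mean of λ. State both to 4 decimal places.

Σ times = 23.0. Posterior: Gamma(shape = 5.3+7 = 12.3, rate = 9.7+23.0 = 32.7).
Mode = (α−1)/β = 11.3/32.7 = 0.3456.
Mean = α/β = 12.3/32.7 = 0.3761.

MAP = 0.3456; posterior mean = 0.3761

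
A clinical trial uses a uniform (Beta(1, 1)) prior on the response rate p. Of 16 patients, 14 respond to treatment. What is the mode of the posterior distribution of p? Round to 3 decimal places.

0.875

Posterior: Beta(1+14, 1+2) = Beta(15, 3).
Mode = (15−1)/(15+3−2) = 14/16 = 0.875.
Mean = 15/(15+3) = 15/18 = 0.833.
This is the posterior mode — the MAP estimate.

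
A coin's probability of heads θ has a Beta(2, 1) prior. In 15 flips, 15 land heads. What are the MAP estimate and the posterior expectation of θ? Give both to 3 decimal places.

Posterior: Beta(2+15, 1+0) = Beta(17, 1).
Since β = 1 ≤ 1 and α > 1, the Beta density is monotone increasing on [0,1]; the mode is at 1.
Mean = 17/(17+1) = 0.944.

MAP = 1.000, posterior mean = 0.944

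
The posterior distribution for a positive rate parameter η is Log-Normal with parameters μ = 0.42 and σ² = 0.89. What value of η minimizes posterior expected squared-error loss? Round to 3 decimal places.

Mode = exp(μ − σ²) = exp(-0.47) = 0.625.
Mean = exp(μ + σ²/2) = exp(0.865) = 2.375.
Squared-error loss ⇒ the optimal estimator is the posterior mean.

2.375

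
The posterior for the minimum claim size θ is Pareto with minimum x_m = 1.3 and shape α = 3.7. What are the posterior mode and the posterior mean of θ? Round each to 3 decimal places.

θ_MAP = 1.300, E[θ|data] = 1.781

The Pareto density is strictly decreasing on [x_m, ∞), so the mode is x_m = 1.300.
Mean = α·x_m/(α−1) = 3.7·1.3/2.7 = 1.781.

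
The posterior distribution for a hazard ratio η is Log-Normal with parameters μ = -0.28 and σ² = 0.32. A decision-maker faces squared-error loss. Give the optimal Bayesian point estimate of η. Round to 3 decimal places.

0.887

Mode = exp(μ − σ²) = exp(-0.60) = 0.549.
Mean = exp(μ + σ²/2) = exp(-0.120) = 0.887.
Squared-error loss ⇒ the optimal estimator is the posterior mean.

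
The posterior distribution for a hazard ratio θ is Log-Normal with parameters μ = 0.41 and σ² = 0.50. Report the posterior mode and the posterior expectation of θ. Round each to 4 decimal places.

Mode = exp(μ − σ²) = exp(-0.09) = 0.9139.
Mean = exp(μ + σ²/2) = exp(0.660) = 1.9348.

posterior mode = 0.9139, posterior expectation = 1.9348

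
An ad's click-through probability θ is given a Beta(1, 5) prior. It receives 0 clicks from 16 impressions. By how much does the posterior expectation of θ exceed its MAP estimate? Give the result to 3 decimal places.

0.045

Posterior: Beta(1+0, 5+16) = Beta(1, 21).
Since α = 1 ≤ 1 and β > 1, the Beta density is monotone decreasing on [0,1]; the mode is at 0.
Mean = 1/(1+21) = 0.045.
Difference = 0.045 − 0.000 = 0.045.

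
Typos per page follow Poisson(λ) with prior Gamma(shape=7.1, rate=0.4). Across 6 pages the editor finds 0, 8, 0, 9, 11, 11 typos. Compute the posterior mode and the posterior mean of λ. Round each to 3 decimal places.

Σ counts = 39. Posterior: Gamma(shape = 7.1+39 = 46.1, rate = 0.4+6 = 6.4).
Mode = (α−1)/β = 45.1/6.4 = 7.047.
Mean = α/β = 46.1/6.4 = 7.203.
Mean > mode: the posterior has a right tail.

MAP: 7.047. Posterior mean: 7.203.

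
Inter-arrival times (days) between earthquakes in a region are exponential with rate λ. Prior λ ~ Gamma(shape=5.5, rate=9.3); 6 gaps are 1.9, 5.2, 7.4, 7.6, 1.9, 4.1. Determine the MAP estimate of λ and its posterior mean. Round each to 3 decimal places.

Σ times = 28.1. Posterior: Gamma(shape = 5.5+6 = 11.5, rate = 9.3+28.1 = 37.4).
Mode = (α−1)/β = 10.5/37.4 = 0.281.
Mean = α/β = 11.5/37.4 = 0.307.

MAP = 0.281; posterior mean = 0.307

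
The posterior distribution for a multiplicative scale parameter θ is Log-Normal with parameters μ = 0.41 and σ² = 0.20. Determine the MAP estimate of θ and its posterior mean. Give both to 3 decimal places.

MAP = 1.234, posterior mean = 1.665

Mode = exp(μ − σ²) = exp(0.21) = 1.234.
Mean = exp(μ + σ²/2) = exp(0.510) = 1.665.
The posterior is right-skewed, so the mean exceeds the mode.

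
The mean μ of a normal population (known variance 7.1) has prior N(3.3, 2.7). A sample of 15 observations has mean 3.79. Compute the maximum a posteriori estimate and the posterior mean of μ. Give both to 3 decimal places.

Posterior for μ is Normal. Precision-weighted mean: (1/2.7·3.3 + 15/7.1·3.79) / (1/2.7 + 15/7.1) = 3.717.
A Normal posterior is symmetric, so mode = mean.

MAP = 3.717, posterior mean = 3.717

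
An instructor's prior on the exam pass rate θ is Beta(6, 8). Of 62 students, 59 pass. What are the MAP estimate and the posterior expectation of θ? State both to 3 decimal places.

Posterior: Beta(6+59, 8+3) = Beta(65, 11).
Mode = (65−1)/(65+11−2) = 64/74 = 0.865.
Mean = 65/(65+11) = 65/76 = 0.855.

θ_MAP = 0.865, E[θ|data] = 0.855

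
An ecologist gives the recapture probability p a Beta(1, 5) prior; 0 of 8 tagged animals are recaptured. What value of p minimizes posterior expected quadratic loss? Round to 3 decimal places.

Posterior: Beta(1+0, 5+8) = Beta(1, 13).
Since α = 1 ≤ 1 and β > 1, the Beta density is monotone decreasing on [0,1]; the mode is at 0.
Mean = 1/(1+13) = 0.071.
Quadratic loss ⇒ the optimal estimator is the posterior mean.

0.071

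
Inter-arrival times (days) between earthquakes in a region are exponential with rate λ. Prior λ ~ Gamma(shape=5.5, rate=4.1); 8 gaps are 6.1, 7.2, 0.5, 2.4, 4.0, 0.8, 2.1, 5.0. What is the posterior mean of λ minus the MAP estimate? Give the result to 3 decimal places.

0.031

Σ times = 28.1. Posterior: Gamma(shape = 5.5+8 = 13.5, rate = 4.1+28.1 = 32.2).
Mode = (α−1)/β = 12.5/32.2 = 0.388.
Mean = α/β = 13.5/32.2 = 0.419.
Difference = 0.419 − 0.388 = 0.031.
Right-skewed posterior ⇒ mode < mean.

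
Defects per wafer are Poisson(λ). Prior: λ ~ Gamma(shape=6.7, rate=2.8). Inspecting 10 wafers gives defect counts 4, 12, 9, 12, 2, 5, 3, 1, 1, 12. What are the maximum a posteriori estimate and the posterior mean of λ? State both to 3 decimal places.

λ_MAP = 5.211, E[λ|data] = 5.289

Σ counts = 61. Posterior: Gamma(shape = 6.7+61 = 67.7, rate = 2.8+10 = 12.8).
Mode = (α−1)/β = 66.7/12.8 = 5.211.
Mean = α/β = 67.7/12.8 = 5.289.
Right-skewed posterior ⇒ mode < mean.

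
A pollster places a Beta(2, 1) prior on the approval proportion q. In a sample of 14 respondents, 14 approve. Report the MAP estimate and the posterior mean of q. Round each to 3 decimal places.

Posterior: Beta(2+14, 1+0) = Beta(16, 1).
Since β = 1 ≤ 1 and α > 1, the Beta density is monotone increasing on [0,1]; the mode is at 1.
Mean = 16/(16+1) = 0.941.

MAP: 1.000. Posterior mean: 0.941.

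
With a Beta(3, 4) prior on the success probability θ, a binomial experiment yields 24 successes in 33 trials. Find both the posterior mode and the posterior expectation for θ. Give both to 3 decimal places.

Posterior: Beta(3+24, 4+9) = Beta(27, 13).
Mode = (27−1)/(27+13−2) = 26/38 = 0.684.
Mean = 27/(27+13) = 27/40 = 0.675.
The posterior is left-skewed, so the mode exceeds the mean.

MAP = 0.684, posterior mean = 0.675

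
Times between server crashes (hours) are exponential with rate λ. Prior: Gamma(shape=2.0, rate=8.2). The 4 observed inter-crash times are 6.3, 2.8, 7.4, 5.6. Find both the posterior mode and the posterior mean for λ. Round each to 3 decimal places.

MAP: 0.165. Posterior mean: 0.198.

Σ times = 22.1. Posterior: Gamma(shape = 2.0+4 = 6.0, rate = 8.2+22.1 = 30.3).
Mode = (α−1)/β = 5.0/30.3 = 0.165.
Mean = α/β = 6.0/30.3 = 0.198.
Mean > mode: the posterior has a right tail.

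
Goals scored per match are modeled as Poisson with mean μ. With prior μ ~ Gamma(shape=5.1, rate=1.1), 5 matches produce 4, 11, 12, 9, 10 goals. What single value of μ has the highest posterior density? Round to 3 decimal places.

8.213

Σ counts = 46. Posterior: Gamma(shape = 5.1+46 = 51.1, rate = 1.1+5 = 6.1).
Mode = (α−1)/β = 50.1/6.1 = 8.213.
Mean = α/β = 51.1/6.1 = 8.377.
This is the posterior mode — the MAP estimate.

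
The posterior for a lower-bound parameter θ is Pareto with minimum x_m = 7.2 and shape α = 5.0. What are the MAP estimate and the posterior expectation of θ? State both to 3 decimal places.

The Pareto density is strictly decreasing on [x_m, ∞), so the mode is x_m = 7.200.
Mean = α·x_m/(α−1) = 5.0·7.2/4.0 = 9.000.

θ_MAP = 7.200, E[θ|data] = 9.000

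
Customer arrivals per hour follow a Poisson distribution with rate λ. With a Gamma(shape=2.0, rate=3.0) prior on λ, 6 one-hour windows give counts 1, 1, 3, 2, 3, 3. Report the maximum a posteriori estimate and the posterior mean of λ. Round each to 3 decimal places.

MAP = 1.556, posterior mean = 1.667

Σ counts = 13. Posterior: Gamma(shape = 2.0+13 = 15.0, rate = 3.0+6 = 9.0).
Mode = (α−1)/β = 14.0/9.0 = 1.556.
Mean = α/β = 15.0/9.0 = 1.667.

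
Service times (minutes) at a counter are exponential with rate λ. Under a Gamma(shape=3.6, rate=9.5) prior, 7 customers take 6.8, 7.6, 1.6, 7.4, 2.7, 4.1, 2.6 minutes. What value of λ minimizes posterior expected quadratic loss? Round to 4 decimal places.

0.2506

Σ times = 32.8. Posterior: Gamma(shape = 3.6+7 = 10.6, rate = 9.5+32.8 = 42.3).
Mode = (α−1)/β = 9.6/42.3 = 0.2270.
Mean = α/β = 10.6/42.3 = 0.2506.
Quadratic loss ⇒ the optimal estimator is the posterior mean.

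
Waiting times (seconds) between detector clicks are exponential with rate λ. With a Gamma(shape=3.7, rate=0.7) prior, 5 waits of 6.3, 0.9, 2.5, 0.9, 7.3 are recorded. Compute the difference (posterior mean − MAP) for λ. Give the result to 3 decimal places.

Σ times = 17.9. Posterior: Gamma(shape = 3.7+5 = 8.7, rate = 0.7+17.9 = 18.6).
Mode = (α−1)/β = 7.7/18.6 = 0.414.
Mean = α/β = 8.7/18.6 = 0.468.
Difference = 0.468 − 0.414 = 0.054.
Mean > mode: the posterior has a right tail.

0.054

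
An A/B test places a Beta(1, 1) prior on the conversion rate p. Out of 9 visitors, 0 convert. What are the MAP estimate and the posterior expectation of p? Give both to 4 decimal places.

p_MAP = 0.0000, E[p|data] = 0.0909

Posterior: Beta(1+0, 1+9) = Beta(1, 10).
Since α = 1 ≤ 1 and β > 1, the Beta density is monotone decreasing on [0,1]; the mode is at 0.
Mean = 1/(1+10) = 0.0909.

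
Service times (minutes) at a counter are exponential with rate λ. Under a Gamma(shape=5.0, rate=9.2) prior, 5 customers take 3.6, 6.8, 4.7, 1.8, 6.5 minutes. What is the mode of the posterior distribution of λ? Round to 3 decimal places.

Σ times = 23.4. Posterior: Gamma(shape = 5.0+5 = 10.0, rate = 9.2+23.4 = 32.6).
Mode = (α−1)/β = 9.0/32.6 = 0.276.
Mean = α/β = 10.0/32.6 = 0.307.
This is the posterior mode — the MAP estimate.

0.276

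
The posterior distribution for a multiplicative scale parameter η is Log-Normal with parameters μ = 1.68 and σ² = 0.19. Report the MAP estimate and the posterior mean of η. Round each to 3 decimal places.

Mode = exp(μ − σ²) = exp(1.49) = 4.437.
Mean = exp(μ + σ²/2) = exp(1.775) = 5.900.
Mean > mode: the posterior has a right tail.

η_MAP = 4.437, E[η|data] = 5.900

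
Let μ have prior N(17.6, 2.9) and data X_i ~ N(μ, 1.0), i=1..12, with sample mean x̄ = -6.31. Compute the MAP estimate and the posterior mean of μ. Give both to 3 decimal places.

Posterior for μ is Normal. Precision-weighted mean: (1/2.9·17.6 + 12/1.0·-6.31) / (1/2.9 + 12/1.0) = -5.642.
A Normal posterior is symmetric, so mode = mean.

MAP: -5.642. Posterior mean: -5.642.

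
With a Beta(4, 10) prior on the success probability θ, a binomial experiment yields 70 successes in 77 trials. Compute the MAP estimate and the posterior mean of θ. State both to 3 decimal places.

Posterior: Beta(4+70, 10+7) = Beta(74, 17).
Mode = (74−1)/(74+17−2) = 73/89 = 0.820.
Mean = 74/(74+17) = 74/91 = 0.813.

MAP estimate = 0.820, posterior mean = 0.813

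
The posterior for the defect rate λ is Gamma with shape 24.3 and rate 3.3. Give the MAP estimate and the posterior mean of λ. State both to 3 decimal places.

MAP: 7.061. Posterior mean: 7.364.

Mode = (α−1)/β = 23.3/3.3 = 7.061.
Mean = α/β = 24.3/3.3 = 7.364.
Right-skewed posterior ⇒ mode < mean.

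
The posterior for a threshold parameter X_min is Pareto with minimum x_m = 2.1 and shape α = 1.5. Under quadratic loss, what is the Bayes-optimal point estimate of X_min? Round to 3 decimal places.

6.300

The Pareto density is strictly decreasing on [x_m, ∞), so the mode is x_m = 2.100.
Mean = α·x_m/(α−1) = 1.5·2.1/0.5 = 6.300.
Quadratic loss ⇒ the optimal estimator is the posterior mean.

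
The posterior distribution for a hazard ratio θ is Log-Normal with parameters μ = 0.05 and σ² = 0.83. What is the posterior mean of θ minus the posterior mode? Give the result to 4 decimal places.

Mode = exp(μ − σ²) = exp(-0.78) = 0.4584.
Mean = exp(μ + σ²/2) = exp(0.465) = 1.5920.
Difference = 1.5920 − 0.4584 = 1.1336.
The posterior is right-skewed, so the mean exceeds the mode.

1.1336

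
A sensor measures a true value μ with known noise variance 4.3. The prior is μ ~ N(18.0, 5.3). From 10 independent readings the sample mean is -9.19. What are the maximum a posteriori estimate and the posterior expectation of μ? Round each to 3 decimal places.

Posterior for μ is Normal. Precision-weighted mean: (1/5.3·18.0 + 10/4.3·-9.19) / (1/5.3 + 10/4.3) = -7.150.
A Normal posterior is symmetric, so mode = mean.

MAP = -7.150; posterior mean = -7.150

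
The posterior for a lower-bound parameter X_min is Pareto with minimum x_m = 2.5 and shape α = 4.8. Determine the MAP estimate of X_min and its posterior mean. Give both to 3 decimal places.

The Pareto density is strictly decreasing on [x_m, ∞), so the mode is x_m = 2.500.
Mean = α·x_m/(α−1) = 4.8·2.5/3.8 = 3.158.

MAP = 2.500; posterior mean = 3.158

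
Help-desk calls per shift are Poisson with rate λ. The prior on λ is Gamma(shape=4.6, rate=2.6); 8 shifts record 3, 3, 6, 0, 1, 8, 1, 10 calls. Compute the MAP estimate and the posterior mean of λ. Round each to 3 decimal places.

Σ counts = 32. Posterior: Gamma(shape = 4.6+32 = 36.6, rate = 2.6+8 = 10.6).
Mode = (α−1)/β = 35.6/10.6 = 3.358.
Mean = α/β = 36.6/10.6 = 3.453.

MAP: 3.358. Posterior mean: 3.453.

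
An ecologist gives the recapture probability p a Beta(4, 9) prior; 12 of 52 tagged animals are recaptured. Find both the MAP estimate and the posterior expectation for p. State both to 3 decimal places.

MAP: 0.238. Posterior mean: 0.246.

Posterior: Beta(4+12, 9+40) = Beta(16, 49).
Mode = (16−1)/(16+49−2) = 15/63 = 0.238.
Mean = 16/(16+49) = 16/65 = 0.246.
The posterior is right-skewed, so the mean exceeds the mode.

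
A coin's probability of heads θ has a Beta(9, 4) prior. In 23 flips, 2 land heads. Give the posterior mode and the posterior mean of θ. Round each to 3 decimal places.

Posterior: Beta(9+2, 4+21) = Beta(11, 25).
Mode = (11−1)/(11+25−2) = 10/34 = 0.294.
Mean = 11/(11+25) = 11/36 = 0.306.
The mean is pulled above the mode by the posterior's right skew.

θ_MAP = 0.294, E[θ|data] = 0.306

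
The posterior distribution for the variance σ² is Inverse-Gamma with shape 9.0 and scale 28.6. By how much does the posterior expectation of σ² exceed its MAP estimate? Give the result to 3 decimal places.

Mode = β/(α+1) = 28.6/10.0 = 2.860.
Mean = β/(α−1) = 28.6/8.0 = 3.575.
Difference = 3.575 − 2.860 = 0.715.

0.715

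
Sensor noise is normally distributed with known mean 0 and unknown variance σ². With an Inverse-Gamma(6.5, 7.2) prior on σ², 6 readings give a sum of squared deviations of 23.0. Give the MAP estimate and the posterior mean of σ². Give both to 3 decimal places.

MAP estimate = 1.781, posterior mean = 2.200

Posterior: Inverse-Gamma(shape = 6.5+6/2 = 9.5, scale = 7.2+23.0/2 = 18.7).
Mode = β/(α+1) = 18.7/10.5 = 1.781.
Mean = β/(α−1) = 18.7/8.5 = 2.200.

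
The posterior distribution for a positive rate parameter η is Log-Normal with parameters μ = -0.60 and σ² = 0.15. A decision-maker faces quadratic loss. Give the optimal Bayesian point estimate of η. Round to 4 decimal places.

0.5916

Mode = exp(μ − σ²) = exp(-0.75) = 0.4724.
Mean = exp(μ + σ²/2) = exp(-0.525) = 0.5916.
Quadratic loss ⇒ the optimal estimator is the posterior mean.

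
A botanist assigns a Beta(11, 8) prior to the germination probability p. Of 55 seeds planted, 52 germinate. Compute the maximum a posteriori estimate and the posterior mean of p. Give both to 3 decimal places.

MAP = 0.861; posterior mean = 0.851

Posterior: Beta(11+52, 8+3) = Beta(63, 11).
Mode = (63−1)/(63+11−2) = 62/72 = 0.861.
Mean = 63/(63+11) = 63/74 = 0.851.
The mean is pulled below the mode by the posterior's left skew.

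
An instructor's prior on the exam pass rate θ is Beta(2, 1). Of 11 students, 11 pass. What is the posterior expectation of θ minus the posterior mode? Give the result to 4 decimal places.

Posterior: Beta(2+11, 1+0) = Beta(13, 1).
Since β = 1 ≤ 1 and α > 1, the Beta density is monotone increasing on [0,1]; the mode is at 1.
Mean = 13/(13+1) = 0.9286.
Difference = 0.9286 − 1.0000 = -0.0714.

-0.0714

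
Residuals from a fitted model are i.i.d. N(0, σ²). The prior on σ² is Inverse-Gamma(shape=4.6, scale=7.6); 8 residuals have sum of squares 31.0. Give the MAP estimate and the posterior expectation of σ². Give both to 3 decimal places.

σ²_MAP = 2.406, E[σ²|data] = 3.039

Posterior: Inverse-Gamma(shape = 4.6+8/2 = 8.6, scale = 7.6+31.0/2 = 23.1).
Mode = β/(α+1) = 23.1/9.6 = 2.406.
Mean = β/(α−1) = 23.1/7.6 = 3.039.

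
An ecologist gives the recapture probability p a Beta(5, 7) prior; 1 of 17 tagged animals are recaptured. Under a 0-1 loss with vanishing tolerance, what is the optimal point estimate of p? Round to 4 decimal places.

0.1852

Posterior: Beta(5+1, 7+16) = Beta(6, 23).
Mode = (6−1)/(6+23−2) = 5/27 = 0.1852.
Mean = 6/(6+23) = 6/29 = 0.2069.
This is the posterior mode — the MAP estimate.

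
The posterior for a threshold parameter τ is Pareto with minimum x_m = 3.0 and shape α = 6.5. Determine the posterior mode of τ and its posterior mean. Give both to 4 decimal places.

The Pareto density is strictly decreasing on [x_m, ∞), so the mode is x_m = 3.0000.
Mean = α·x_m/(α−1) = 6.5·3.0/5.5 = 3.5455.
The mean is pulled above the mode by the posterior's right skew.

MAP: 3.0000. Posterior mean: 3.5455.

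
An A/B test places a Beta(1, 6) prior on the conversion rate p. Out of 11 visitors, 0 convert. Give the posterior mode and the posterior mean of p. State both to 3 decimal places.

Posterior: Beta(1+0, 6+11) = Beta(1, 17).
Since α = 1 ≤ 1 and β > 1, the Beta density is monotone decreasing on [0,1]; the mode is at 0.
Mean = 1/(1+17) = 0.056.

posterior mode = 0.000, posterior mean = 0.056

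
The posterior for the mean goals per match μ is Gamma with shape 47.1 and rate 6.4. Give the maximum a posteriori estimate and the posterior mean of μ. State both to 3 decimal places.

MAP = 7.203; posterior mean = 7.359

Mode = (α−1)/β = 46.1/6.4 = 7.203.
Mean = α/β = 47.1/6.4 = 7.359.
The posterior is right-skewed, so the mean exceeds the mode.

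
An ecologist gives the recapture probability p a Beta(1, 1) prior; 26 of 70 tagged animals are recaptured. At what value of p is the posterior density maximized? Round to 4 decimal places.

Posterior: Beta(1+26, 1+44) = Beta(27, 45).
Mode = (27−1)/(27+45−2) = 26/70 = 0.3714.
With a flat prior the MAP equals the MLE, 26/70.
Mean = 27/(27+45) = 27/72 = 0.3750.
This is the posterior mode — the MAP estimate.

0.3714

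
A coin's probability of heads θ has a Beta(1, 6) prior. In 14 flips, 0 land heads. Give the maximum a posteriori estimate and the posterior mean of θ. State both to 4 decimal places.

θ_MAP = 0.0000, E[θ|data] = 0.0476

Posterior: Beta(1+0, 6+14) = Beta(1, 20).
Since α = 1 ≤ 1 and β > 1, the Beta density is monotone decreasing on [0,1]; the mode is at 0.
Mean = 1/(1+20) = 0.0476.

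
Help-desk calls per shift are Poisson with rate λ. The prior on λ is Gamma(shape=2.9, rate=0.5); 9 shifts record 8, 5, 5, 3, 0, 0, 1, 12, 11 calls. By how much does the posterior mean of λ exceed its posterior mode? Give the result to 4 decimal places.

0.1053

Σ counts = 45. Posterior: Gamma(shape = 2.9+45 = 47.9, rate = 0.5+9 = 9.5).
Mode = (α−1)/β = 46.9/9.5 = 4.9368.
Mean = α/β = 47.9/9.5 = 5.0421.
Difference = 5.0421 − 4.9368 = 0.1053.
Mean > mode: the posterior has a right tail.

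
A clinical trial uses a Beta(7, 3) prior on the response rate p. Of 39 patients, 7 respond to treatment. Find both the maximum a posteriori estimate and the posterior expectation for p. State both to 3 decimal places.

MAP = 0.277; posterior mean = 0.286

Posterior: Beta(7+7, 3+32) = Beta(14, 35).
Mode = (14−1)/(14+35−2) = 13/47 = 0.277.
Mean = 14/(14+35) = 14/49 = 0.286.
Mean > mode: the posterior has a right tail.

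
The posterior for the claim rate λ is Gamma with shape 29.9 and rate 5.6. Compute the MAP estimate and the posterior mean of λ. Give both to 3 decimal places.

MAP: 5.161. Posterior mean: 5.339.

Mode = (α−1)/β = 28.9/5.6 = 5.161.
Mean = α/β = 29.9/5.6 = 5.339.
The posterior is right-skewed, so the mean exceeds the mode.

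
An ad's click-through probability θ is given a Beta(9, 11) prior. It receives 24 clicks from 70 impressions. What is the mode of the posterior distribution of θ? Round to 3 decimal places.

0.364

Posterior: Beta(9+24, 11+46) = Beta(33, 57).
Mode = (33−1)/(33+57−2) = 32/88 = 0.364.
Mean = 33/(33+57) = 33/90 = 0.367.
This is the posterior mode — the MAP estimate.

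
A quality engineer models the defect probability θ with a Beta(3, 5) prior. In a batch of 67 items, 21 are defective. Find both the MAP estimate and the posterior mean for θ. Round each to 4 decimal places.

Posterior: Beta(3+21, 5+46) = Beta(24, 51).
Mode = (24−1)/(24+51−2) = 23/73 = 0.3151.
Mean = 24/(24+51) = 24/75 = 0.3200.
Mean > mode: the posterior has a right tail.

MAP estimate = 0.3151, posterior mean = 0.3200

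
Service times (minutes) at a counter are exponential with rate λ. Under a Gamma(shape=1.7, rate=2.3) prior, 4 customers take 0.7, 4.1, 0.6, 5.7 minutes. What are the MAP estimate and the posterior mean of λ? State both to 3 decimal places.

Σ times = 11.1. Posterior: Gamma(shape = 1.7+4 = 5.7, rate = 2.3+11.1 = 13.4).
Mode = (α−1)/β = 4.7/13.4 = 0.351.
Mean = α/β = 5.7/13.4 = 0.425.
The posterior is right-skewed, so the mean exceeds the mode.

MAP = 0.351, posterior mean = 0.425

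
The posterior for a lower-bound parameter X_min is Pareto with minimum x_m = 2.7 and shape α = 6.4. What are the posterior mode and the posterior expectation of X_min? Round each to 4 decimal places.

MAP = 2.7000; posterior mean = 3.2000

The Pareto density is strictly decreasing on [x_m, ∞), so the mode is x_m = 2.7000.
Mean = α·x_m/(α−1) = 6.4·2.7/5.4 = 3.2000.
Right-skewed posterior ⇒ mode < mean.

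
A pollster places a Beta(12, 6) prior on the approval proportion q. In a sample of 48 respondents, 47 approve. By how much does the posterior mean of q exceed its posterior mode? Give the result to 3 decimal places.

Posterior: Beta(12+47, 6+1) = Beta(59, 7).
Mode = (59−1)/(59+7−2) = 58/64 = 0.906.
Mean = 59/(59+7) = 59/66 = 0.894.
Difference = 0.894 − 0.906 = -0.012.

-0.012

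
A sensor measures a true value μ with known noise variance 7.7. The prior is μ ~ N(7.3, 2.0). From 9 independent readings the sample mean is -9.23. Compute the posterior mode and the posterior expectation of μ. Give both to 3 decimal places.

Posterior for μ is Normal. Precision-weighted mean: (1/2.0·7.3 + 9/7.7·-9.23) / (1/2.0 + 9/7.7) = -4.277.
A Normal posterior is symmetric, so mode = mean.

MAP = -4.277, posterior mean = -4.277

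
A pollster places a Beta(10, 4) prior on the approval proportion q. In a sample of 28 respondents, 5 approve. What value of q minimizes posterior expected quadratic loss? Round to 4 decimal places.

Posterior: Beta(10+5, 4+23) = Beta(15, 27).
Mode = (15−1)/(15+27−2) = 14/40 = 0.3500.
Mean = 15/(15+27) = 15/42 = 0.3571.
Quadratic loss ⇒ the optimal estimator is the posterior mean.

0.3571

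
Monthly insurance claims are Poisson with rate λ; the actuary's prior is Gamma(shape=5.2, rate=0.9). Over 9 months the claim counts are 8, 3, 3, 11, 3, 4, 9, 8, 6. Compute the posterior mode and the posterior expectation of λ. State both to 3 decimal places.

Σ counts = 55. Posterior: Gamma(shape = 5.2+55 = 60.2, rate = 0.9+9 = 9.9).
Mode = (α−1)/β = 59.2/9.9 = 5.980.
Mean = α/β = 60.2/9.9 = 6.081.
Mean > mode: the posterior has a right tail.

MAP: 5.980. Posterior mean: 6.081.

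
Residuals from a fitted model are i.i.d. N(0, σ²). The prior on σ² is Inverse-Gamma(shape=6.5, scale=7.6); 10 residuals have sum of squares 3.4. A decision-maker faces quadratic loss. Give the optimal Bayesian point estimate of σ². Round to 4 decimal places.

Posterior: Inverse-Gamma(shape = 6.5+10/2 = 11.5, scale = 7.6+3.4/2 = 9.3).
Mode = β/(α+1) = 9.3/12.5 = 0.7440.
Mean = β/(α−1) = 9.3/10.5 = 0.8857.
Quadratic loss ⇒ the optimal estimator is the posterior mean.

0.8857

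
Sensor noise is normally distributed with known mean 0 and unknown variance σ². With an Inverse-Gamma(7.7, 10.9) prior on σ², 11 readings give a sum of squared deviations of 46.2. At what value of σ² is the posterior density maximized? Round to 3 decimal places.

2.394

Posterior: Inverse-Gamma(shape = 7.7+11/2 = 13.2, scale = 10.9+46.2/2 = 34.0).
Mode = β/(α+1) = 34.0/14.2 = 2.394.
Mean = β/(α−1) = 34.0/12.2 = 2.787.
This is the posterior mode — the MAP estimate.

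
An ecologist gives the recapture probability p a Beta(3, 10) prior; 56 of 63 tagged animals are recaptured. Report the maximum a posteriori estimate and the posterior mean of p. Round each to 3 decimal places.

Posterior: Beta(3+56, 10+7) = Beta(59, 17).
Mode = (59−1)/(59+17−2) = 58/74 = 0.784.
Mean = 59/(59+17) = 59/76 = 0.776.

MAP = 0.784, posterior mean = 0.776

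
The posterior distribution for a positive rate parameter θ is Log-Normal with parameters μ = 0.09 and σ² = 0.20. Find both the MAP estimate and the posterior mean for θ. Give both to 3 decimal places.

Mode = exp(μ − σ²) = exp(-0.11) = 0.896.
Mean = exp(μ + σ²/2) = exp(0.190) = 1.209.

MAP = 0.896; posterior mean = 1.209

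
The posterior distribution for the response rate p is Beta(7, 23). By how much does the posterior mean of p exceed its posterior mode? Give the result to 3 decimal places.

Mode = (7−1)/(7+23−2) = 6/28 = 0.214.
Mean = 7/(7+23) = 7/30 = 0.233.
Difference = 0.233 − 0.214 = 0.019.
Mean > mode: the posterior has a right tail.

0.019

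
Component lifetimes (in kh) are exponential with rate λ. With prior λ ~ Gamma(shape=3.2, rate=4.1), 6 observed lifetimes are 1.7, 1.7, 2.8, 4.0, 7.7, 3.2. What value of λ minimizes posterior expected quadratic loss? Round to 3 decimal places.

0.365

Σ times = 21.1. Posterior: Gamma(shape = 3.2+6 = 9.2, rate = 4.1+21.1 = 25.2).
Mode = (α−1)/β = 8.2/25.2 = 0.325.
Mean = α/β = 9.2/25.2 = 0.365.
Quadratic loss ⇒ the optimal estimator is the posterior mean.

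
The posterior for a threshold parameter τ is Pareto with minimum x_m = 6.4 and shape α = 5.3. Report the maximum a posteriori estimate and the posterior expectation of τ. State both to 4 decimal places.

The Pareto density is strictly decreasing on [x_m, ∞), so the mode is x_m = 6.4000.
Mean = α·x_m/(α−1) = 5.3·6.4/4.3 = 7.8884.

MAP = 6.4000, posterior mean = 7.8884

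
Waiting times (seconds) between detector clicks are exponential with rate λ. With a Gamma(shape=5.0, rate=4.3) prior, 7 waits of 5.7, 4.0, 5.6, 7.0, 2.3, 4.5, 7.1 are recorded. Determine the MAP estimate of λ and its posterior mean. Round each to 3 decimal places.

Σ times = 36.2. Posterior: Gamma(shape = 5.0+7 = 12.0, rate = 4.3+36.2 = 40.5).
Mode = (α−1)/β = 11.0/40.5 = 0.272.
Mean = α/β = 12.0/40.5 = 0.296.

λ_MAP = 0.272, E[λ|data] = 0.296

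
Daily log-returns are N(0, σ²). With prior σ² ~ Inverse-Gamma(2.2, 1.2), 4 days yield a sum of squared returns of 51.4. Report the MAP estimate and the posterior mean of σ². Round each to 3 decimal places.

MAP estimate = 5.173, posterior mean = 8.406

Posterior: Inverse-Gamma(shape = 2.2+4/2 = 4.2, scale = 1.2+51.4/2 = 26.9).
Mode = β/(α+1) = 26.9/5.2 = 5.173.
Mean = β/(α−1) = 26.9/3.2 = 8.406.
The mean is pulled above the mode by the posterior's right skew.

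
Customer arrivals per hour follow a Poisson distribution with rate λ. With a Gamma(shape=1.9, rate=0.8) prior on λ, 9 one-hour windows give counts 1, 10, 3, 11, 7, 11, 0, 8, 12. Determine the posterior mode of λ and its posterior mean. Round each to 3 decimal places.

Σ counts = 63. Posterior: Gamma(shape = 1.9+63 = 64.9, rate = 0.8+9 = 9.8).
Mode = (α−1)/β = 63.9/9.8 = 6.520.
Mean = α/β = 64.9/9.8 = 6.622.
The posterior is right-skewed, so the mean exceeds the mode.

λ_MAP = 6.520, E[λ|data] = 6.622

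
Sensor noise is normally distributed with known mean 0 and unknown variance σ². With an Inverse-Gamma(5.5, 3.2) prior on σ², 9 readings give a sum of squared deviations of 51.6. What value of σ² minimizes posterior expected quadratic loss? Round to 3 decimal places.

Posterior: Inverse-Gamma(shape = 5.5+9/2 = 10.0, scale = 3.2+51.6/2 = 29.0).
Mode = β/(α+1) = 29.0/11.0 = 2.636.
Mean = β/(α−1) = 29.0/9.0 = 3.222.
Quadratic loss ⇒ the optimal estimator is the posterior mean.

3.222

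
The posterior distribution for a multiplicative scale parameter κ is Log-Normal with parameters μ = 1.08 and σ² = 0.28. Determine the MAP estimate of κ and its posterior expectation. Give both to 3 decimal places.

MAP = 2.226, posterior mean = 3.387

Mode = exp(μ − σ²) = exp(0.80) = 2.226.
Mean = exp(μ + σ²/2) = exp(1.220) = 3.387.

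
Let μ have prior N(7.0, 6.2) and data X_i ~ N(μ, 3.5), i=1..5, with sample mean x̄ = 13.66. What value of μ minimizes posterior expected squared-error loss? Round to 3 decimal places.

Posterior for μ is Normal. Precision-weighted mean: (1/6.2·7.0 + 5/3.5·13.66) / (1/6.2 + 5/3.5) = 12.984.
A Normal posterior is symmetric, so mode = mean.
Squared-error loss ⇒ the optimal estimator is the posterior mean.

12.984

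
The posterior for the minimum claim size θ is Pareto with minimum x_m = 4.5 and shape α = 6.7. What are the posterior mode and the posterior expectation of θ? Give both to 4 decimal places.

MAP = 4.5000; posterior mean = 5.2895

The Pareto density is strictly decreasing on [x_m, ∞), so the mode is x_m = 4.5000.
Mean = α·x_m/(α−1) = 6.7·4.5/5.7 = 5.2895.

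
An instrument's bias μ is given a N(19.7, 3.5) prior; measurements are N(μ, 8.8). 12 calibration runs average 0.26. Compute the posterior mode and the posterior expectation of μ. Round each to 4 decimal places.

posterior mode = 3.6276, posterior expectation = 3.6276

Posterior for μ is Normal. Precision-weighted mean: (1/3.5·19.7 + 12/8.8·0.26) / (1/3.5 + 12/8.8) = 3.6276.
A Normal posterior is symmetric, so mode = mean.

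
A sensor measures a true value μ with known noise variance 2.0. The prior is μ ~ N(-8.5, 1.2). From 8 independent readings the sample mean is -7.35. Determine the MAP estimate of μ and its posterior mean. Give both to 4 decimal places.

Posterior for μ is Normal. Precision-weighted mean: (1/1.2·-8.5 + 8/2.0·-7.35) / (1/1.2 + 8/2.0) = -7.5483.
A Normal posterior is symmetric, so mode = mean.

MAP estimate = -7.5483, posterior mean = -7.5483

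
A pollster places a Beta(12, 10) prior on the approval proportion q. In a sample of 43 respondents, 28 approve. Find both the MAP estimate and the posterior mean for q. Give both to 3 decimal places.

MAP = 0.619; posterior mean = 0.615

Posterior: Beta(12+28, 10+15) = Beta(40, 25).
Mode = (40−1)/(40+25−2) = 39/63 = 0.619.
Mean = 40/(40+25) = 40/65 = 0.615.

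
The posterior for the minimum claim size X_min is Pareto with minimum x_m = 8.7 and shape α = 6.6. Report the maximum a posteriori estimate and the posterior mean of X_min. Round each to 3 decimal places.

The Pareto density is strictly decreasing on [x_m, ∞), so the mode is x_m = 8.700.
Mean = α·x_m/(α−1) = 6.6·8.7/5.6 = 10.254.
The mean is pulled above the mode by the posterior's right skew.

MAP: 8.700. Posterior mean: 10.254.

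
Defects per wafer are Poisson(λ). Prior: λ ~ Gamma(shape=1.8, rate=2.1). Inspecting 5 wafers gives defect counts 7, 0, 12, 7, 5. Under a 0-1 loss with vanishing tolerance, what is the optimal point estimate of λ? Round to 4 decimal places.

Σ counts = 31. Posterior: Gamma(shape = 1.8+31 = 32.8, rate = 2.1+5 = 7.1).
Mode = (α−1)/β = 31.8/7.1 = 4.4789.
Mean = α/β = 32.8/7.1 = 4.6197.
This is the posterior mode — the MAP estimate.

4.4789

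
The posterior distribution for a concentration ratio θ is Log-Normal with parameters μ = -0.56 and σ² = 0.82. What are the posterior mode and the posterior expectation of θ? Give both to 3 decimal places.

Mode = exp(μ − σ²) = exp(-1.38) = 0.252.
Mean = exp(μ + σ²/2) = exp(-0.150) = 0.861.

posterior mode = 0.252, posterior expectation = 0.861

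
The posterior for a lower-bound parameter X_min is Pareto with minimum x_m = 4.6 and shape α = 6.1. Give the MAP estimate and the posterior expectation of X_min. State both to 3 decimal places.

The Pareto density is strictly decreasing on [x_m, ∞), so the mode is x_m = 4.600.
Mean = α·x_m/(α−1) = 6.1·4.6/5.1 = 5.502.
Right-skewed posterior ⇒ mode < mean.

MAP: 4.600. Posterior mean: 5.502.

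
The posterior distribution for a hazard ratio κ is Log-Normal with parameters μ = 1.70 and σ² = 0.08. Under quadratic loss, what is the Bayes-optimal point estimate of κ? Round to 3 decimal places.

Mode = exp(μ − σ²) = exp(1.62) = 5.053.
Mean = exp(μ + σ²/2) = exp(1.740) = 5.697.
Quadratic loss ⇒ the optimal estimator is the posterior mean.

5.697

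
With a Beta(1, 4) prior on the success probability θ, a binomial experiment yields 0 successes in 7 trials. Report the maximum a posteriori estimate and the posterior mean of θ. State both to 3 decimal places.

Posterior: Beta(1+0, 4+7) = Beta(1, 11).
Since α = 1 ≤ 1 and β > 1, the Beta density is monotone decreasing on [0,1]; the mode is at 0.
Mean = 1/(1+11) = 0.083.
The mean is pulled above the mode by the posterior's right skew.

maximum a posteriori estimate = 0.000, posterior mean = 0.083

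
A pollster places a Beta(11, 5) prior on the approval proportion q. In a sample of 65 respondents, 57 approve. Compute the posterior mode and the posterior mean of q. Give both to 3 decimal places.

Posterior: Beta(11+57, 5+8) = Beta(68, 13).
Mode = (68−1)/(68+13−2) = 67/79 = 0.848.
Mean = 68/(68+13) = 68/81 = 0.840.

q_MAP = 0.848, E[q|data] = 0.840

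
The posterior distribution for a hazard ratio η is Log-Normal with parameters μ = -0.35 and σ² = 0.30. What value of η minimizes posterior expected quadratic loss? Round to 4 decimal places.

0.8187

Mode = exp(μ − σ²) = exp(-0.65) = 0.5220.
Mean = exp(μ + σ²/2) = exp(-0.200) = 0.8187.
Quadratic loss ⇒ the optimal estimator is the posterior mean.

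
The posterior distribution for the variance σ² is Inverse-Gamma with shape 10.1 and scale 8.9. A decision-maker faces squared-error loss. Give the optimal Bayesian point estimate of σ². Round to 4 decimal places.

0.9780

Mode = β/(α+1) = 8.9/11.1 = 0.8018.
Mean = β/(α−1) = 8.9/9.1 = 0.9780.
Squared-error loss ⇒ the optimal estimator is the posterior mean.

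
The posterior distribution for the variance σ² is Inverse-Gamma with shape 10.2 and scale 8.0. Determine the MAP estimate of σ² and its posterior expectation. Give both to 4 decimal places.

MAP = 0.7143; posterior mean = 0.8696

Mode = β/(α+1) = 8.0/11.2 = 0.7143.
Mean = β/(α−1) = 8.0/9.2 = 0.8696.
The mean is pulled above the mode by the posterior's right skew.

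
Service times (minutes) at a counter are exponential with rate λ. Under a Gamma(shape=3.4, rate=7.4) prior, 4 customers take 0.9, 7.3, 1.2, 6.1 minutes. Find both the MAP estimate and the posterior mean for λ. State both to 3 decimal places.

Σ times = 15.5. Posterior: Gamma(shape = 3.4+4 = 7.4, rate = 7.4+15.5 = 22.9).
Mode = (α−1)/β = 6.4/22.9 = 0.279.
Mean = α/β = 7.4/22.9 = 0.323.
Mean > mode: the posterior has a right tail.

λ_MAP = 0.279, E[λ|data] = 0.323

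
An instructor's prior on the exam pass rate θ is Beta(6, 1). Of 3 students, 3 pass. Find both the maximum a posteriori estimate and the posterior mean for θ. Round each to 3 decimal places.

MAP = 1.000; posterior mean = 0.900

Posterior: Beta(6+3, 1+0) = Beta(9, 1).
Since β = 1 ≤ 1 and α > 1, the Beta density is monotone increasing on [0,1]; the mode is at 1.
Mean = 9/(9+1) = 0.900.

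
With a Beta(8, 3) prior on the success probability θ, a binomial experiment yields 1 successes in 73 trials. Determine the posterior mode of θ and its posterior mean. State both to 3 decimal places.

θ_MAP = 0.098, E[θ|data] = 0.107

Posterior: Beta(8+1, 3+72) = Beta(9, 75).
Mode = (9−1)/(9+75−2) = 8/82 = 0.098.
Mean = 9/(9+75) = 9/84 = 0.107.
The posterior is right-skewed, so the mean exceeds the mode.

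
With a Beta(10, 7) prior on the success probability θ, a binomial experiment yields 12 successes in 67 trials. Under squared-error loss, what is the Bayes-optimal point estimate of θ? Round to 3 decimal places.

Posterior: Beta(10+12, 7+55) = Beta(22, 62).
Mode = (22−1)/(22+62−2) = 21/82 = 0.256.
Mean = 22/(22+62) = 22/84 = 0.262.
Squared-error loss ⇒ the optimal estimator is the posterior mean.

0.262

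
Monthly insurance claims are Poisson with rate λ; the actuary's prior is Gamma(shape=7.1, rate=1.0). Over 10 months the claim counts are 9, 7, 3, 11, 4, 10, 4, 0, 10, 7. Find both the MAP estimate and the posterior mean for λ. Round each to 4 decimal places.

MAP: 6.4636. Posterior mean: 6.5545.

Σ counts = 65. Posterior: Gamma(shape = 7.1+65 = 72.1, rate = 1.0+10 = 11.0).
Mode = (α−1)/β = 71.1/11.0 = 6.4636.
Mean = α/β = 72.1/11.0 = 6.5545.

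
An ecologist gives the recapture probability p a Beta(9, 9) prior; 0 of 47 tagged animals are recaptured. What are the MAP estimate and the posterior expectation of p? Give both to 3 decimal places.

MAP = 0.127; posterior mean = 0.138

Posterior: Beta(9+0, 9+47) = Beta(9, 56).
Mode = (9−1)/(9+56−2) = 8/63 = 0.127.
Mean = 9/(9+56) = 9/65 = 0.138.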